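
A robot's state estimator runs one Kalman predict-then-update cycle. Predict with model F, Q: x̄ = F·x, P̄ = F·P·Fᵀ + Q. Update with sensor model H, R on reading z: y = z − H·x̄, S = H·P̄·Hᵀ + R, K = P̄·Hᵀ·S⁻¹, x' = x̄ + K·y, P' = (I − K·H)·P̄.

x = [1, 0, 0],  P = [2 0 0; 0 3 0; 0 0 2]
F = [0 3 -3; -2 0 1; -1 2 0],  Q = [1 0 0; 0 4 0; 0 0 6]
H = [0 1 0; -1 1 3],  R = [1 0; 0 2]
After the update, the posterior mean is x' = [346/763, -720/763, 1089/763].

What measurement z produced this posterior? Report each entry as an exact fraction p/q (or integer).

x̄ = F·x = [0, -2, -1]
P̄ = F·P·Fᵀ + Q = [46 -6 18; -6 14 4; 18 4 20]
S = H·P̄·Hᵀ + R = [15 32; 32 170]
K = P̄·Hᵀ·S⁻¹ = [-542/763 111/763; 678/763 16/763; -396/763 281/763]
x' − x̄ = [346/763, 806/763, 1852/763] = K·y
y = (KᵀK)⁻¹·Kᵀ·(x' − x̄) = [1, 8]
z = y + H·x̄ = [1, 8] + [-2, -5] = [-1, 3]

z = [-1, 3]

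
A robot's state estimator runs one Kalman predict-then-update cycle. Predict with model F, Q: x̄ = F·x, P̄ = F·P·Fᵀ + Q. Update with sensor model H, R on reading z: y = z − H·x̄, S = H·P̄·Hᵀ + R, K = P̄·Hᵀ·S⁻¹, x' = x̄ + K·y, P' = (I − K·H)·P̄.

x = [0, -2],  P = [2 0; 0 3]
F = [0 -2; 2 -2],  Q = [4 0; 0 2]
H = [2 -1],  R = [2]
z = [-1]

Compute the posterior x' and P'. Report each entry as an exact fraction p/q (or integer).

x̄ = F·x = [4, 4]
P̄ = F·P·Fᵀ + Q = [16 12; 12 22]
y = z − H·x̄ = [-5]
S = H·P̄·Hᵀ + R = [40]
K = P̄·Hᵀ·S⁻¹ = [1/2; 1/20]
x' = x̄ + K·y = [3/2, 15/4]
P' = (I − K·H)·P̄ = [6 11; 11 219/10]

x' = [3/2, 15/4]
P' = [6 11; 11 219/10]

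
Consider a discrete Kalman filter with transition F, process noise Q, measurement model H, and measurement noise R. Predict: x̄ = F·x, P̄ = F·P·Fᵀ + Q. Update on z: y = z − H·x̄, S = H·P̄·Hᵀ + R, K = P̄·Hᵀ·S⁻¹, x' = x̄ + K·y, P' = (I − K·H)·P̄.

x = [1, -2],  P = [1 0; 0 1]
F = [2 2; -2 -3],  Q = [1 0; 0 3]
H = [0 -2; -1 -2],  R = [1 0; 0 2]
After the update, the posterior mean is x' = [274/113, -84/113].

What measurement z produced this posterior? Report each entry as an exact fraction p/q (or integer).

z = [2, -2]

x̄ = F·x = [-2, 4]
P̄ = F·P·Fᵀ + Q = [9 -10; -10 16]
S = H·P̄·Hᵀ + R = [65 44; 44 35]
K = P̄·Hᵀ·S⁻¹ = [72/113 -55/113; -152/339 -22/339]
x' − x̄ = [500/113, -536/113] = K·y
y = (KᵀK)⁻¹·Kᵀ·(x' − x̄) = [10, 4]
z = y + H·x̄ = [10, 4] + [-8, -6] = [2, -2]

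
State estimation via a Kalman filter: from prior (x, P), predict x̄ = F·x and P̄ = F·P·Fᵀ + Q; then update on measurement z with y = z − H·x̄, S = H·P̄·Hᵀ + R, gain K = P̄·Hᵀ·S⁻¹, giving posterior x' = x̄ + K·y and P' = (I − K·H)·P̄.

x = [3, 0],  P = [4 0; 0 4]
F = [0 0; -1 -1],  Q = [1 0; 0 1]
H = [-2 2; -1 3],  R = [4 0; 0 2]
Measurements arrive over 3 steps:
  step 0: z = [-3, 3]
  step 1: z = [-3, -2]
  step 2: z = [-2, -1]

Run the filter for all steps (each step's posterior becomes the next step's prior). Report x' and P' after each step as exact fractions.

step 0: x̄ = F·x = [0, -3]
step 0: P̄ = F·P·Fᵀ + Q = [1 0; 0 9]
step 0: y = z − H·x̄ = [3, 12]
step 0: S = H·P̄·Hᵀ + R = [44 56; 56 84]
step 0: K = P̄·Hᵀ·S⁻¹ = [-1/5 17/140; 0 9/28]
step 0: x' = x̄ + K·y = [6/7, 6/7]
step 0: P' = (I − K·H)·P̄ = [101/140 9/28; 9/28 9/28]
step 1: x̄ = F·x = [0, -12/7]
step 1: P̄ = F·P·Fᵀ + Q = [1 0; 0 94/35]
step 1: y = z − H·x̄ = [3/7, 22/7]
step 1: S = H·P̄·Hᵀ + R = [656/35 634/35; 634/35 951/35]
step 1: K = P̄·Hᵀ·S⁻¹ = [-1/5 153/1585; 0 94/317]
step 1: x' = x̄ + K·y = [69/317, -248/317]
step 1: P' = (I − K·H)·P̄ = [1104/1585 94/317; 94/317 94/317]
step 2: x̄ = F·x = [0, 179/317]
step 2: P̄ = F·P·Fᵀ + Q = [1 0; 0 4099/1585]
step 2: y = z − H·x̄ = [-992/317, -854/317]
step 2: S = H·P̄·Hᵀ + R = [29076/1585 27764/1585; 27764/1585 41646/1585]
step 2: K = P̄·Hᵀ·S⁻¹ = [-1/5 6613/69410; 0 4099/13882]
step 2: x' = x̄ + K·y = [12813/34705, -1602/6941]
step 2: P' = (I − K·H)·P̄ = [48259/69410 4099/13882; 4099/13882 4099/13882]

step 0: x' = [6/7, 6/7], P' = [101/140 9/28; 9/28 9/28]
step 1: x' = [69/317, -248/317], P' = [1104/1585 94/317; 94/317 94/317]
step 2: x' = [12813/34705, -1602/6941], P' = [48259/69410 4099/13882; 4099/13882 4099/13882]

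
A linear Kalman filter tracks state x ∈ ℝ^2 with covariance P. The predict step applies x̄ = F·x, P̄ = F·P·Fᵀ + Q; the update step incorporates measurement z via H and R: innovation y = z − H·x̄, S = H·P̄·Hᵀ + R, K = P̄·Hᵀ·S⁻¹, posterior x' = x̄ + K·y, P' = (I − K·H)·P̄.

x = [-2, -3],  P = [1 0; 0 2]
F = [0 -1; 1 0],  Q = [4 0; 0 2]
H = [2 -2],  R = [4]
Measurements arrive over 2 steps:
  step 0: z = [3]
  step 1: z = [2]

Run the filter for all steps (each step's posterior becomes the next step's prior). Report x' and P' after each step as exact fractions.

step 0: x̄ = F·x = [3, -2]
step 0: P̄ = F·P·Fᵀ + Q = [6 0; 0 3]
step 0: y = z − H·x̄ = [-7]
step 0: S = H·P̄·Hᵀ + R = [40]
step 0: K = P̄·Hᵀ·S⁻¹ = [3/10; -3/20]
step 0: x' = x̄ + K·y = [9/10, -19/20]
step 0: P' = (I − K·H)·P̄ = [12/5 9/5; 9/5 21/10]
step 1: x̄ = F·x = [19/20, 9/10]
step 1: P̄ = F·P·Fᵀ + Q = [61/10 -9/5; -9/5 22/5]
step 1: y = z − H·x̄ = [19/10]
step 1: S = H·P̄·Hᵀ + R = [302/5]
step 1: K = P̄·Hᵀ·S⁻¹ = [79/302; -31/151]
step 1: x' = x̄ + K·y = [437/302, 77/151]
step 1: P' = (I − K·H)·P̄ = [297/151 218/151; 218/151 280/151]

step 0: x' = [9/10, -19/20], P' = [12/5 9/5; 9/5 21/10]
step 1: x' = [437/302, 77/151], P' = [297/151 218/151; 218/151 280/151]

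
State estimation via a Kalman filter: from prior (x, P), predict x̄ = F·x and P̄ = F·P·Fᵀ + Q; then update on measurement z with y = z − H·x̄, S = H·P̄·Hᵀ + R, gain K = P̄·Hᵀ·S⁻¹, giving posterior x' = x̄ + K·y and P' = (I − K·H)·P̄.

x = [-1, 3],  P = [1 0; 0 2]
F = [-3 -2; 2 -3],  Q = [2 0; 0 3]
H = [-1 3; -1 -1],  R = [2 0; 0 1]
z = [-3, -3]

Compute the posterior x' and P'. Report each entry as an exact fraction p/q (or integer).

x' = [20929/7346, -625/7346]
P' = [4867/7346 451/7346; 451/7346 1367/7346]

x̄ = F·x = [-3, -11]
P̄ = F·P·Fᵀ + Q = [19 6; 6 25]
y = z − H·x̄ = [27, -17]
S = H·P̄·Hᵀ + R = [210 -68; -68 57]
K = P̄·Hᵀ·S⁻¹ = [-1757/7346 -2659/3673; 1825/7346 -909/3673]
x' = x̄ + K·y = [20929/7346, -625/7346]
P' = (I − K·H)·P̄ = [4867/7346 451/7346; 451/7346 1367/7346]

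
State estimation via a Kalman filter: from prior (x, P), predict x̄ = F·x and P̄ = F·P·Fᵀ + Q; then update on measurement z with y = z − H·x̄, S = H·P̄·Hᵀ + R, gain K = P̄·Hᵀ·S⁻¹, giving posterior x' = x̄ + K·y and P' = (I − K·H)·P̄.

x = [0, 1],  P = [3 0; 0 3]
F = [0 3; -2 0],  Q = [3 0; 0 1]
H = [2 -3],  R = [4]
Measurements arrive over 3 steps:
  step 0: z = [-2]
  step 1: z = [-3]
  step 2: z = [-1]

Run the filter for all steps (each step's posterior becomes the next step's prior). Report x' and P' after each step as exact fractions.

step 0: x' = [243/241, 312/241], P' = [3630/241 2340/241; 2340/241 1612/241]
step 1: x' = [190026/363217, 484497/363217], P' = [1095483/363217 633546/363217; 633546/363217 518848/363217]
step 2: x' = [173105409/112811653, 147127017/112811653], P' = [342159339/112811653 197543034/112811653; 197543034/112811653 160812688/112811653]

step 0: x̄ = F·x = [3, 0]
step 0: P̄ = F·P·Fᵀ + Q = [30 0; 0 13]
step 0: y = z − H·x̄ = [-8]
step 0: S = H·P̄·Hᵀ + R = [241]
step 0: K = P̄·Hᵀ·S⁻¹ = [60/241; -39/241]
step 0: x' = x̄ + K·y = [243/241, 312/241]
step 0: P' = (I − K·H)·P̄ = [3630/241 2340/241; 2340/241 1612/241]
step 1: x̄ = F·x = [936/241, -486/241]
step 1: P̄ = F·P·Fᵀ + Q = [15231/241 -14040/241; -14040/241 14761/241]
step 1: y = z − H·x̄ = [-4053/241]
step 1: S = H·P̄·Hᵀ + R = [363217/241]
step 1: K = P̄·Hᵀ·S⁻¹ = [72582/363217; -72363/363217]
step 1: x' = x̄ + K·y = [190026/363217, 484497/363217]
step 1: P' = (I − K·H)·P̄ = [1095483/363217 633546/363217; 633546/363217 518848/363217]
step 2: x̄ = F·x = [1453491/363217, -380052/363217]
step 2: P̄ = F·P·Fᵀ + Q = [5759283/363217 -3801276/363217; -3801276/363217 4745149/363217]
step 2: y = z − H·x̄ = [-4410355/363217]
step 2: S = H·P̄·Hᵀ + R = [112811653/363217]
step 2: K = P̄·Hᵀ·S⁻¹ = [22922394/112811653; -21837999/112811653]
step 2: x' = x̄ + K·y = [173105409/112811653, 147127017/112811653]
step 2: P' = (I − K·H)·P̄ = [342159339/112811653 197543034/112811653; 197543034/112811653 160812688/112811653]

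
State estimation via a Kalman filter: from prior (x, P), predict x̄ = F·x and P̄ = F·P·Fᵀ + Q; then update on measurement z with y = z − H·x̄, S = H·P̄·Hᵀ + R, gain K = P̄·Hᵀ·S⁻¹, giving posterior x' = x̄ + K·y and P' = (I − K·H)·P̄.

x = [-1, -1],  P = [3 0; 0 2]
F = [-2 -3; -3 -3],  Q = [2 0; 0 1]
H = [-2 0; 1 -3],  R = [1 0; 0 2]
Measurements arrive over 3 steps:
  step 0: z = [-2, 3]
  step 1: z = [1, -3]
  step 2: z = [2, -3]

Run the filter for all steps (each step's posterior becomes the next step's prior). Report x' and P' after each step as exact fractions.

step 0: x' = [817/853, -510/853], P' = [206/853 75/853; 75/853 419/1706]
step 1: x' = [-38021/92801, 66174/92801], P' = [307291/1299214 16047/185602; 16047/185602 44257/185602]
step 2: x' = [-937330136/968986397, 568428525/968986397], P' = [229112739/968986397 83695503/968986397; 83695503/968986397 230935169/968986397]

step 0: x̄ = F·x = [5, 6]
step 0: P̄ = F·P·Fᵀ + Q = [32 36; 36 46]
step 0: y = z − H·x̄ = [8, 16]
step 0: S = H·P̄·Hᵀ + R = [129 152; 152 232]
step 0: K = P̄·Hᵀ·S⁻¹ = [-412/853 -19/1706; -150/853 -1107/3412]
step 0: x' = x̄ + K·y = [817/853, -510/853]
step 0: P' = (I − K·H)·P̄ = [206/853 75/853; 75/853 419/1706]
step 1: x̄ = F·x = [-104/853, -921/853]
step 1: P̄ = F·P·Fᵀ + Q = [10631/1706 8493/1706; 8493/1706 11885/1706]
step 1: y = z − H·x̄ = [645/853, -5218/853]
step 1: S = H·P̄·Hᵀ + R = [22115/853 14848/853; 14848/853 35025/853]
step 1: K = P̄·Hᵀ·S⁻¹ = [-307291/649607 -7424/649607; -16047/92801 -29181/92801]
step 1: x' = x̄ + K·y = [-38021/92801, 66174/92801]
step 1: P' = (I − K·H)·P̄ = [307291/1299214 16047/185602; 16047/185602 44257/185602]
step 2: x̄ = F·x = [-122480/92801, -84459/92801]
step 2: P̄ = F·P·Fᵀ + Q = [7963731/1299214 3158436/649607; 3158436/649607 4437473/649607]
step 2: y = z − H·x̄ = [-59358/92801, -409300/92801]
step 2: S = H·P̄·Hᵀ + R = [16577069/649607 1569555/92801; 1569555/92801 7505063/185602]
step 2: K = P̄·Hᵀ·S⁻¹ = [-458225478/968986397 -10986885/968986397; -167391006/968986397 -304555002/968986397]
step 2: x' = x̄ + K·y = [-937330136/968986397, 568428525/968986397]
step 2: P' = (I − K·H)·P̄ = [229112739/968986397 83695503/968986397; 83695503/968986397 230935169/968986397]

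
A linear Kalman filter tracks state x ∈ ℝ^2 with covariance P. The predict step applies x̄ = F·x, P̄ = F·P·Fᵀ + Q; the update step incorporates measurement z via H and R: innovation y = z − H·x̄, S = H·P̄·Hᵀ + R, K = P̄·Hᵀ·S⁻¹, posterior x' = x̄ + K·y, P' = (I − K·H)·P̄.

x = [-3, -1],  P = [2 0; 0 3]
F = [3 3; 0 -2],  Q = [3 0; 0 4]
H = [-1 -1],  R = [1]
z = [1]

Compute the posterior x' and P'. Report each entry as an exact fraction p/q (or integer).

x' = [-78/29, 40/29]
P' = [492/29 -462/29; -462/29 460/29]

x̄ = F·x = [-12, 2]
P̄ = F·P·Fᵀ + Q = [48 -18; -18 16]
y = z − H·x̄ = [-9]
S = H·P̄·Hᵀ + R = [29]
K = P̄·Hᵀ·S⁻¹ = [-30/29; 2/29]
x' = x̄ + K·y = [-78/29, 40/29]
P' = (I − K·H)·P̄ = [492/29 -462/29; -462/29 460/29]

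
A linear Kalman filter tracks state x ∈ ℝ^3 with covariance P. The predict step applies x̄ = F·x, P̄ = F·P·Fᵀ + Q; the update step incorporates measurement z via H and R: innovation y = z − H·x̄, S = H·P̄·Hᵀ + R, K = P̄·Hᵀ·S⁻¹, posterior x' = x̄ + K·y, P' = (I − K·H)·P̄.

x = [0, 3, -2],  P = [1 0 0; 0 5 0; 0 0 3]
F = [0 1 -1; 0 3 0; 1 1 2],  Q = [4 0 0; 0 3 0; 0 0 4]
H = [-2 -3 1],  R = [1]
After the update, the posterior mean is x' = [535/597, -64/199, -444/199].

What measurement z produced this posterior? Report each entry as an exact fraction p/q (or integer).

x̄ = F·x = [5, 9, -1]
P̄ = F·P·Fᵀ + Q = [12 15 -1; 15 48 15; -1 15 22]
S = H·P̄·Hᵀ + R = [597]
K = P̄·Hᵀ·S⁻¹ = [-70/597; -53/199; -7/199]
x' − x̄ = [-2450/597, -1855/199, -245/199] = K·y
y = (KᵀK)⁻¹·Kᵀ·(x' − x̄) = [35]
z = y + H·x̄ = [35] + [-38] = [-3]

z = [-3]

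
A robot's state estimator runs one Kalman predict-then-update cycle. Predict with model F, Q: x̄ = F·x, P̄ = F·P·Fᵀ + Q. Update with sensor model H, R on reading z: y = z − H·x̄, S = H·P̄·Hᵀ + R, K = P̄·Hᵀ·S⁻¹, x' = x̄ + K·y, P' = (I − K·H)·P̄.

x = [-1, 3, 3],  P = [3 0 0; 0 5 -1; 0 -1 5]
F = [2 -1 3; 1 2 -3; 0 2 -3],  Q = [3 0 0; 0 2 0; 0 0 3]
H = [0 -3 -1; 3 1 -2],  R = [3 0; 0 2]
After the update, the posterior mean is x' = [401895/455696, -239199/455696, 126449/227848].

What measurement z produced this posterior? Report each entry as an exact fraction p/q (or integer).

x̄ = F·x = [4, -4, -3]
P̄ = F·P·Fᵀ + Q = [71 -58 -64; -58 82 77; -64 77 80]
S = H·P̄·Hᵀ + R = [1283 1013; 1013 1155]
K = P̄·Hᵀ·S⁻¹ = [-11789/455696 121995/455696; -123867/455696 11581/455696; -40315/227848 -18891/227848]
x' − x̄ = [-1420889/455696, 1583585/455696, 809993/227848] = K·y
y = (KᵀK)⁻¹·Kᵀ·(x' − x̄) = [-14, -13]
z = y + H·x̄ = [-14, -13] + [15, 14] = [1, 1]

z = [1, 1]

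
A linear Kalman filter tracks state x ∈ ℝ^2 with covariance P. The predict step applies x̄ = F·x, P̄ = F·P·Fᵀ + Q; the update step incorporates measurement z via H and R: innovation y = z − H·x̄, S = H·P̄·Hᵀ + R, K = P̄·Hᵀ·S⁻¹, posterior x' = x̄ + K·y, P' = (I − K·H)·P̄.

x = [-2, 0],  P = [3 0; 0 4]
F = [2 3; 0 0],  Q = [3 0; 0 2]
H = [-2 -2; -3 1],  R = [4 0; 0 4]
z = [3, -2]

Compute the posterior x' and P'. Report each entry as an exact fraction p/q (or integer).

x̄ = F·x = [-4, 0]
P̄ = F·P·Fᵀ + Q = [51 0; 0 2]
y = z − H·x̄ = [-5, -14]
S = H·P̄·Hᵀ + R = [216 302; 302 465]
K = P̄·Hᵀ·S⁻¹ = [-306/2309 -561/2309; -616/2309 410/2309]
x' = x̄ + K·y = [148/2309, -2660/2309]
P' = (I − K·H)·P̄ = [714/2309 -102/2309; -102/2309 1334/2309]

x' = [148/2309, -2660/2309]
P' = [714/2309 -102/2309; -102/2309 1334/2309]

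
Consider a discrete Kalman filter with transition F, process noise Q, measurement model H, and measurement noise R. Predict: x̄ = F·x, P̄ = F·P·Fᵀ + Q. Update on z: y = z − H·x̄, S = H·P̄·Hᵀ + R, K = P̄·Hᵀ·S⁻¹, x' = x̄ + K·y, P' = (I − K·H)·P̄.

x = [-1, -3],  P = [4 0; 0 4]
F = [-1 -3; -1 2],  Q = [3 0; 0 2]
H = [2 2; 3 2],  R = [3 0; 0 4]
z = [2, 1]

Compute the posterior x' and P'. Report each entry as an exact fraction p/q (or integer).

x' = [2441/3301, -433/3301]
P' = [15804/3301 -18804/3301; -18804/3301 23742/3301]

x̄ = F·x = [10, -5]
P̄ = F·P·Fᵀ + Q = [43 -20; -20 22]
y = z − H·x̄ = [-8, -19]
S = H·P̄·Hᵀ + R = [103 146; 146 239]
K = P̄·Hᵀ·S⁻¹ = [-2000/3301 2451/3301; 3292/3301 -2232/3301]
x' = x̄ + K·y = [2441/3301, -433/3301]
P' = (I − K·H)·P̄ = [15804/3301 -18804/3301; -18804/3301 23742/3301]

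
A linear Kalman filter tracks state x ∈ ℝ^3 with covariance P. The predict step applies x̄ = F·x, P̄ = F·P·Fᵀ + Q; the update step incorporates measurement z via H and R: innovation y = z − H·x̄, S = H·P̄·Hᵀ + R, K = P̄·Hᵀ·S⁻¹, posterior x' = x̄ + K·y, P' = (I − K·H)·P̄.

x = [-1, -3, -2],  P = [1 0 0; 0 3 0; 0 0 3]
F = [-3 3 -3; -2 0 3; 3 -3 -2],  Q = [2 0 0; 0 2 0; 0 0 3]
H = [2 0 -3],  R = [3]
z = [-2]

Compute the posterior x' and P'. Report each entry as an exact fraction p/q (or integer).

x̄ = F·x = [0, -4, 10]
P̄ = F·P·Fᵀ + Q = [65 -21 -18; -21 33 -24; -18 -24 51]
y = z − H·x̄ = [28]
S = H·P̄·Hᵀ + R = [938]
K = P̄·Hᵀ·S⁻¹ = [92/469; 15/469; -27/134]
x' = x̄ + K·y = [368/67, -208/67, 292/67]
P' = (I − K·H)·P̄ = [13557/469 -12609/469 1278/67; -12609/469 15027/469 -1203/67; 1278/67 -1203/67 1731/134]

x' = [368/67, -208/67, 292/67]
P' = [13557/469 -12609/469 1278/67; -12609/469 15027/469 -1203/67; 1278/67 -1203/67 1731/134]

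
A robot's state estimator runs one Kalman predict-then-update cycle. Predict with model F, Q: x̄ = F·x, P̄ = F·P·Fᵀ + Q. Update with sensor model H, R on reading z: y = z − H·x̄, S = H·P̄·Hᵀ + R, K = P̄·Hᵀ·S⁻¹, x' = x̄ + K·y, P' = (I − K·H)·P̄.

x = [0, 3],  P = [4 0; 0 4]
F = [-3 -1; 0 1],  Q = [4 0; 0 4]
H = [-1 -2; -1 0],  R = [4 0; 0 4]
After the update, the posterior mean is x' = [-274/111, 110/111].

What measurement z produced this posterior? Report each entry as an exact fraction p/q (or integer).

z = [1, 2]

x̄ = F·x = [-3, 3]
P̄ = F·P·Fᵀ + Q = [44 -4; -4 8]
S = H·P̄·Hᵀ + R = [64 36; 36 48]
K = P̄·Hᵀ·S⁻¹ = [-3/37 -95/111; -15/37 43/111]
x' − x̄ = [59/111, -223/111] = K·y
y = (KᵀK)⁻¹·Kᵀ·(x' − x̄) = [4, -1]
z = y + H·x̄ = [4, -1] + [-3, 3] = [1, 2]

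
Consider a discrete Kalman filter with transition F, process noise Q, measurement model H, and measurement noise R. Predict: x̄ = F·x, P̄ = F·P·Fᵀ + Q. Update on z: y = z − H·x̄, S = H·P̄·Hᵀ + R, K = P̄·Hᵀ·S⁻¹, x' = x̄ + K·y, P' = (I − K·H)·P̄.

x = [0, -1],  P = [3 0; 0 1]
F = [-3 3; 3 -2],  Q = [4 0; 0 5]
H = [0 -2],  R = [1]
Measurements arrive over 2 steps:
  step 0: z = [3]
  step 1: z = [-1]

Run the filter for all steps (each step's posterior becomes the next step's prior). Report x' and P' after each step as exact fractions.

step 0: x' = [27/145, -214/145], P' = [1444/145 -33/145; -33/145 36/145]
step 1: x' = [-40035/19063, 9677/19063], P' = [177862/19063 -4569/19063; -4569/19063 14261/57189]

step 0: x̄ = F·x = [-3, 2]
step 0: P̄ = F·P·Fᵀ + Q = [40 -33; -33 36]
step 0: y = z − H·x̄ = [7]
step 0: S = H·P̄·Hᵀ + R = [145]
step 0: K = P̄·Hᵀ·S⁻¹ = [66/145; -72/145]
step 0: x' = x̄ + K·y = [27/145, -214/145]
step 0: P' = (I − K·H)·P̄ = [1444/145 -33/145; -33/145 36/145]
step 1: x̄ = F·x = [-723/145, 509/145]
step 1: P̄ = F·P·Fᵀ + Q = [14494/145 -13707/145; -13707/145 14261/145]
step 1: y = z − H·x̄ = [873/145]
step 1: S = H·P̄·Hᵀ + R = [57189/145]
step 1: K = P̄·Hᵀ·S⁻¹ = [9138/19063; -28522/57189]
step 1: x' = x̄ + K·y = [-40035/19063, 9677/19063]
step 1: P' = (I − K·H)·P̄ = [177862/19063 -4569/19063; -4569/19063 14261/57189]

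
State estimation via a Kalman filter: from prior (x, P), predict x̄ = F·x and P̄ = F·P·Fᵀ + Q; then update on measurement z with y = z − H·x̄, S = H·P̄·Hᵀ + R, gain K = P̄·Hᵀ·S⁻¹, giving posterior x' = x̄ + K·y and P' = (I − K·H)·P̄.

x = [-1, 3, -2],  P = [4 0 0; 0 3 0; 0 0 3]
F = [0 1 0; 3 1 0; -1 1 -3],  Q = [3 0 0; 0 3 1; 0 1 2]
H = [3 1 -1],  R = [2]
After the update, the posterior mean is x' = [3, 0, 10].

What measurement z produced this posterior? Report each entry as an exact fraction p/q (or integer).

x̄ = F·x = [3, 0, 10]
P̄ = F·P·Fᵀ + Q = [6 3 3; 3 42 -8; 3 -8 36]
S = H·P̄·Hᵀ + R = [150]
K = P̄·Hᵀ·S⁻¹ = [3/25; 59/150; -7/30]
x' − x̄ = [0, 0, 0] = K·y
y = (KᵀK)⁻¹·Kᵀ·(x' − x̄) = [0]
z = y + H·x̄ = [0] + [-1] = [-1]

z = [-1]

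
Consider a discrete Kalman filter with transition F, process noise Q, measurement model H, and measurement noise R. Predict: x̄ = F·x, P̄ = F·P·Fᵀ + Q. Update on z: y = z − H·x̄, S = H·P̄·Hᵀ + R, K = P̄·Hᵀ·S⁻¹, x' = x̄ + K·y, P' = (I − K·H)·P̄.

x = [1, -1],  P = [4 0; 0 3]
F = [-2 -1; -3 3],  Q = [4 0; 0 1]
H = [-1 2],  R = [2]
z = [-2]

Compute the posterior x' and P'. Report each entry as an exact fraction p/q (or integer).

x̄ = F·x = [-1, -6]
P̄ = F·P·Fᵀ + Q = [23 15; 15 64]
y = z − H·x̄ = [9]
S = H·P̄·Hᵀ + R = [221]
K = P̄·Hᵀ·S⁻¹ = [7/221; 113/221]
x' = x̄ + K·y = [-158/221, -309/221]
P' = (I − K·H)·P̄ = [5034/221 2524/221; 2524/221 1375/221]

x' = [-158/221, -309/221]
P' = [5034/221 2524/221; 2524/221 1375/221]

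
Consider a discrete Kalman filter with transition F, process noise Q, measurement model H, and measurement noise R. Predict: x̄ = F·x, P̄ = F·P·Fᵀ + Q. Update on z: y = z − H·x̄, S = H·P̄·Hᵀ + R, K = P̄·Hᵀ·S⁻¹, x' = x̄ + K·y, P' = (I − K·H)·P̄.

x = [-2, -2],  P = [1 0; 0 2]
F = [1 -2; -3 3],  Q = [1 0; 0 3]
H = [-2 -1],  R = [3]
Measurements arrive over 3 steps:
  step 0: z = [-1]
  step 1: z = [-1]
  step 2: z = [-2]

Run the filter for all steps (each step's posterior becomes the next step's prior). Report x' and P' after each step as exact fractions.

step 0: x' = [11/13, 0], P' = [105/13 -15; -15 30]
step 1: x' = [1133/235, -2103/235], P' = [24738/235 -47958/235; -47958/235 93468/235]
step 2: x' = [39467/3080, -20739/880], P' = [1484997/6160 -823989/1760; -823989/1760 3207891/3520]

step 0: x̄ = F·x = [2, 0]
step 0: P̄ = F·P·Fᵀ + Q = [10 -15; -15 30]
step 0: y = z − H·x̄ = [3]
step 0: S = H·P̄·Hᵀ + R = [13]
step 0: K = P̄·Hᵀ·S⁻¹ = [-5/13; 0]
step 0: x' = x̄ + K·y = [11/13, 0]
step 0: P' = (I − K·H)·P̄ = [105/13 -15; -15 30]
step 1: x̄ = F·x = [11/13, -33/13]
step 1: P̄ = F·P·Fᵀ + Q = [2458/13 -4410/13; -4410/13 8004/13]
step 1: y = z − H·x̄ = [-24/13]
step 1: S = H·P̄·Hᵀ + R = [235/13]
step 1: K = P̄·Hᵀ·S⁻¹ = [-506/235; 816/235]
step 1: x' = x̄ + K·y = [1133/235, -2103/235]
step 1: P' = (I − K·H)·P̄ = [24738/235 -47958/235; -47958/235 93468/235]
step 2: x̄ = F·x = [5339/235, -9708/235]
step 2: P̄ = F·P·Fᵀ + Q = [590677/235 -1066644/235; -1066644/235 1927803/235]
step 2: y = z − H·x̄ = [100/47]
step 2: S = H·P̄·Hᵀ + R = [4928/47]
step 2: K = P̄·Hᵀ·S⁻¹ = [-11471/2464; 5871/704]
step 2: x' = x̄ + K·y = [39467/3080, -20739/880]
step 2: P' = (I − K·H)·P̄ = [1484997/6160 -823989/1760; -823989/1760 3207891/3520]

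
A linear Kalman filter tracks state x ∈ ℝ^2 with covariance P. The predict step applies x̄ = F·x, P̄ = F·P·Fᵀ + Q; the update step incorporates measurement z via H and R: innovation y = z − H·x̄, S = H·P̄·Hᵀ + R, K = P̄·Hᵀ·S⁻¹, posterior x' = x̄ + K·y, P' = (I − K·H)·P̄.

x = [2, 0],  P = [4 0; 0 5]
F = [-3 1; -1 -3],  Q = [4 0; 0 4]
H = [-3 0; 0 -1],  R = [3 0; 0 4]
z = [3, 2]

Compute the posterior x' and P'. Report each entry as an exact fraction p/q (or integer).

x̄ = F·x = [-6, -2]
P̄ = F·P·Fᵀ + Q = [45 -3; -3 53]
y = z − H·x̄ = [-15, 0]
S = H·P̄·Hᵀ + R = [408 -9; -9 57]
K = P̄·Hᵀ·S⁻¹ = [-852/2575 1/2575; 4/2575 -7181/7725]
x' = x̄ + K·y = [-534/515, -1042/515]
P' = (I − K·H)·P̄ = [852/2575 -4/2575; -4/2575 28724/7725]

x' = [-534/515, -1042/515]
P' = [852/2575 -4/2575; -4/2575 28724/7725]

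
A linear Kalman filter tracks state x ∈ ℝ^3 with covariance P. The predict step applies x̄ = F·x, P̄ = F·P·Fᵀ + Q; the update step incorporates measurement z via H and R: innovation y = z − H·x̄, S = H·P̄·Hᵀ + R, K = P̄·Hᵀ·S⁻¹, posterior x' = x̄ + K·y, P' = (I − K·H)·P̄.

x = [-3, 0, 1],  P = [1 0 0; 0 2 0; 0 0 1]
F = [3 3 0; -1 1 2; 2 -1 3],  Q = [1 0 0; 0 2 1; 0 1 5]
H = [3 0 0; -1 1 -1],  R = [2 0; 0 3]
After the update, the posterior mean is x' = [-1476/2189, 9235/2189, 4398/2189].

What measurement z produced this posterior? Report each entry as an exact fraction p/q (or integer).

x̄ = F·x = [-9, 5, -3]
P̄ = F·P·Fᵀ + Q = [28 3 0; 3 9 3; 0 3 20]
S = H·P̄·Hᵀ + R = [254 -75; -75 48]
K = P̄·Hᵀ·S⁻¹ = [719/2189 -50/6567; 219/2189 479/2189; -425/2189 -4318/6567]
x' − x̄ = [18225/2189, -1710/2189, 10965/2189] = K·y
y = (KᵀK)⁻¹·Kᵀ·(x' − x̄) = [25, -15]
z = y + H·x̄ = [25, -15] + [-27, 17] = [-2, 2]

z = [-2, 2]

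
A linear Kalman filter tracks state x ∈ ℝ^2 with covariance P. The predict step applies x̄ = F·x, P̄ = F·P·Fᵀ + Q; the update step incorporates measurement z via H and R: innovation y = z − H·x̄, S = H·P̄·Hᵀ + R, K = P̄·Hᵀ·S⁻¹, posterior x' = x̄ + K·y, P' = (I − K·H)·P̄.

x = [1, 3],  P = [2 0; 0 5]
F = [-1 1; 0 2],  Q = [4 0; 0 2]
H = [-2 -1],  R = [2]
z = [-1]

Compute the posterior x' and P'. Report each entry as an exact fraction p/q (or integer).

x' = [-2/3, 5/2]
P' = [41/27 -22/9; -22/9 17/3]

x̄ = F·x = [2, 6]
P̄ = F·P·Fᵀ + Q = [11 10; 10 22]
y = z − H·x̄ = [9]
S = H·P̄·Hᵀ + R = [108]
K = P̄·Hᵀ·S⁻¹ = [-8/27; -7/18]
x' = x̄ + K·y = [-2/3, 5/2]
P' = (I − K·H)·P̄ = [41/27 -22/9; -22/9 17/3]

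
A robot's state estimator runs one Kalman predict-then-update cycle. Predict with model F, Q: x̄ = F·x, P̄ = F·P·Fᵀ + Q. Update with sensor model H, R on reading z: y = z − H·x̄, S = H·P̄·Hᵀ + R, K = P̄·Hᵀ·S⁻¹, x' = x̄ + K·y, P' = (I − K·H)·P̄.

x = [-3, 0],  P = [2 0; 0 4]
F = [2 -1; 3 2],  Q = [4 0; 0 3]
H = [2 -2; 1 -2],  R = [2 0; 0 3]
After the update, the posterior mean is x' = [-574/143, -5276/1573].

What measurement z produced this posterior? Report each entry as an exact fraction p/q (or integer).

z = [-1, 2]

x̄ = F·x = [-6, -9]
P̄ = F·P·Fᵀ + Q = [16 4; 4 37]
S = H·P̄·Hᵀ + R = [182 156; 156 151]
K = P̄·Hᵀ·S⁻¹ = [108/143 -8/11; 477/1573 -94/121]
x' − x̄ = [284/143, 8881/1573] = K·y
y = (KᵀK)⁻¹·Kᵀ·(x' − x̄) = [-7, -10]
z = y + H·x̄ = [-7, -10] + [6, 12] = [-1, 2]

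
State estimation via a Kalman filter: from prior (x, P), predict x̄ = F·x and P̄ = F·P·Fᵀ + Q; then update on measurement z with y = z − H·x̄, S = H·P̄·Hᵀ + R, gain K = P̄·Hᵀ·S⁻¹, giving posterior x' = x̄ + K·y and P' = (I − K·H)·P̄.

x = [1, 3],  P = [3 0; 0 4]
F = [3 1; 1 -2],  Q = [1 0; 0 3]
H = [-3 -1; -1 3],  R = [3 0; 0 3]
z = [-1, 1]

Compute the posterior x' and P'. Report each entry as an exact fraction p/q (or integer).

x̄ = F·x = [6, -5]
P̄ = F·P·Fᵀ + Q = [32 1; 1 22]
y = z − H·x̄ = [12, 22]
S = H·P̄·Hᵀ + R = [319 22; 22 227]
K = P̄·Hᵀ·S⁻¹ = [-21381/71929 -647/6539; -7105/71929 1935/6539]
x' = x̄ + K·y = [18428/71929, 23365/71929]
P' = (I − K·H)·P̄ = [21378/71929 9/71929; 9/71929 21288/71929]

x' = [18428/71929, 23365/71929]
P' = [21378/71929 9/71929; 9/71929 21288/71929]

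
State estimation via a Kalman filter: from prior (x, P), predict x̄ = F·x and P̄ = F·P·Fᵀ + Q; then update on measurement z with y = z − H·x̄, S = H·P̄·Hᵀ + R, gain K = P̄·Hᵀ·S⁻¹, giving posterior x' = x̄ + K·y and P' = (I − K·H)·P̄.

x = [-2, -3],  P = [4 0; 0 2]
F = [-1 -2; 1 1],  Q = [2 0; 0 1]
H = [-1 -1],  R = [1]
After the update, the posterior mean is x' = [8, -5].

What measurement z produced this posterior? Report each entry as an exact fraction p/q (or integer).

x̄ = F·x = [8, -5]
P̄ = F·P·Fᵀ + Q = [14 -8; -8 7]
S = H·P̄·Hᵀ + R = [6]
K = P̄·Hᵀ·S⁻¹ = [-1; 1/6]
x' − x̄ = [0, 0] = K·y
y = (KᵀK)⁻¹·Kᵀ·(x' − x̄) = [0]
z = y + H·x̄ = [0] + [-3] = [-3]

z = [-3]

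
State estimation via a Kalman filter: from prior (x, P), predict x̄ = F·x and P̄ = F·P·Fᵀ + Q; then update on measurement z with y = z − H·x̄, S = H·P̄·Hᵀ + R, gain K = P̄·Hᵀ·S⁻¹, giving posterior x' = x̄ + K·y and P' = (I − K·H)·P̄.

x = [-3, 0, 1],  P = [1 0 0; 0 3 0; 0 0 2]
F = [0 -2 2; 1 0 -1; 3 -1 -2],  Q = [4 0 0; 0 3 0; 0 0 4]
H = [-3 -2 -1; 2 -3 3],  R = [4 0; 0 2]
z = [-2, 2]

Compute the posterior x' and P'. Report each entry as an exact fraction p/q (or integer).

x' = [140254/23175, -98732/23175, -177784/23175]
P' = [178024/23175 -130892/23175 -249304/23175; -130892/23175 106186/23175 191732/23175; -249304/23175 191732/23175 361084/23175]

x̄ = F·x = [2, -4, -11]
P̄ = F·P·Fᵀ + Q = [24 -4 -2; -4 6 7; -2 7 24]
y = z − H·x̄ = [-15, 19]
S = H·P̄·Hᵀ + R = [236 -199; -199 266]
K = P̄·Hᵀ·S⁻¹ = [-5746/23175 406/23175; -2857/23175 -2573/23175; 841/23175 4724/23175]
x' = x̄ + K·y = [140254/23175, -98732/23175, -177784/23175]
P' = (I − K·H)·P̄ = [178024/23175 -130892/23175 -249304/23175; -130892/23175 106186/23175 191732/23175; -249304/23175 191732/23175 361084/23175]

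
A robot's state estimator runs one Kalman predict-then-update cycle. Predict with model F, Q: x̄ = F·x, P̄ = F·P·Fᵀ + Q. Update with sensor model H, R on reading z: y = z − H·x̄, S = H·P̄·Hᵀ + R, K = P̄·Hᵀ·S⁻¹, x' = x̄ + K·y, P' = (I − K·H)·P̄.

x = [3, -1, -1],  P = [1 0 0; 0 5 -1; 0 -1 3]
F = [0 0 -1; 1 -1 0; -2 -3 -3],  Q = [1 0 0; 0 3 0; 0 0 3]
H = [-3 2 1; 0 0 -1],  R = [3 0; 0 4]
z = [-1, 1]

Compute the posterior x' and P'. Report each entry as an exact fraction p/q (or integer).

x' = [9883/5911, 15767/5911, -6815/5911]
P' = [7964/5911 7767/5911 5664/5911; 7767/5911 14594/5911 -1732/5911; 5664/5911 -1732/5911 21212/5911]

x̄ = F·x = [1, 4, 0]
P̄ = F·P·Fᵀ + Q = [4 -1 6; -1 9 10; 6 10 61]
y = z − H·x̄ = [-6, 1]
S = H·P̄·Hᵀ + R = [152 -63; -63 65]
K = P̄·Hᵀ·S⁻¹ = [-898/5911 -1416/5911; 1385/5911 433/5911; 252/5911 -5303/5911]
x' = x̄ + K·y = [9883/5911, 15767/5911, -6815/5911]
P' = (I − K·H)·P̄ = [7964/5911 7767/5911 5664/5911; 7767/5911 14594/5911 -1732/5911; 5664/5911 -1732/5911 21212/5911]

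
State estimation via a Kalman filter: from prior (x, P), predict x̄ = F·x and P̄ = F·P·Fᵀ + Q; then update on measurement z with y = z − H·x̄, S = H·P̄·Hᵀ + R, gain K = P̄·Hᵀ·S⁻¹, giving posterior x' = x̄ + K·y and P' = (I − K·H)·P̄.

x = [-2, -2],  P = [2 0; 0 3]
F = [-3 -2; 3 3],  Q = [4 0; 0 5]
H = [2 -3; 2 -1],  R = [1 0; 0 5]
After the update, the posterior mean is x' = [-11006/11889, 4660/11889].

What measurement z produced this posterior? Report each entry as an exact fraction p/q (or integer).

x̄ = F·x = [10, -12]
P̄ = F·P·Fᵀ + Q = [34 -36; -36 50]
S = H·P̄·Hᵀ + R = [1019 574; 574 335]
K = P̄·Hᵀ·S⁻¹ = [-736/11889 4952/11889; -4342/11889 3110/11889]
x' − x̄ = [-129896/11889, 147328/11889] = K·y
y = (KᵀK)⁻¹·Kᵀ·(x' − x̄) = [-59, -35]
z = y + H·x̄ = [-59, -35] + [56, 32] = [-3, -3]

z = [-3, -3]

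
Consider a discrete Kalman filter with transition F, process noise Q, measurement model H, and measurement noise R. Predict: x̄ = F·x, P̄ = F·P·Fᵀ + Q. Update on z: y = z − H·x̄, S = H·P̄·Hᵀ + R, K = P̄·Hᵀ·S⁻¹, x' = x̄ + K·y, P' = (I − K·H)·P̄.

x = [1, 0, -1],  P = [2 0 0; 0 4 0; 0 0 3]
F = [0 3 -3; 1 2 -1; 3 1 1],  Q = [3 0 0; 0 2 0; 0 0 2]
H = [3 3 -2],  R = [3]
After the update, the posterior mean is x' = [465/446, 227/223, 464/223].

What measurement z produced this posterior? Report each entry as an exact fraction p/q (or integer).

z = [2]

x̄ = F·x = [3, 2, 2]
P̄ = F·P·Fᵀ + Q = [66 33 3; 33 23 11; 3 11 27]
S = H·P̄·Hᵀ + R = [1338]
K = P̄·Hᵀ·S⁻¹ = [97/446; 73/669; -2/223]
x' − x̄ = [-873/446, -219/223, 18/223] = K·y
y = (KᵀK)⁻¹·Kᵀ·(x' − x̄) = [-9]
z = y + H·x̄ = [-9] + [11] = [2]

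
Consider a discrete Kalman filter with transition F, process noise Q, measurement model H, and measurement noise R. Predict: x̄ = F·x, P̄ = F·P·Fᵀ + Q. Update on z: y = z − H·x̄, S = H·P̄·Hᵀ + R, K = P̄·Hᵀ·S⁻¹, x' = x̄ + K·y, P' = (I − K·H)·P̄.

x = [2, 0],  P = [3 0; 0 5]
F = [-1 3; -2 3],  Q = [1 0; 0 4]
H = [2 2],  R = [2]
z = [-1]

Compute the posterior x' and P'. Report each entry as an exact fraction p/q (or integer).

x̄ = F·x = [-2, -4]
P̄ = F·P·Fᵀ + Q = [49 51; 51 61]
y = z − H·x̄ = [11]
S = H·P̄·Hᵀ + R = [850]
K = P̄·Hᵀ·S⁻¹ = [4/17; 112/425]
x' = x̄ + K·y = [10/17, -468/425]
P' = (I − K·H)·P̄ = [33/17 -29/17; -29/17 837/425]

x' = [10/17, -468/425]
P' = [33/17 -29/17; -29/17 837/425]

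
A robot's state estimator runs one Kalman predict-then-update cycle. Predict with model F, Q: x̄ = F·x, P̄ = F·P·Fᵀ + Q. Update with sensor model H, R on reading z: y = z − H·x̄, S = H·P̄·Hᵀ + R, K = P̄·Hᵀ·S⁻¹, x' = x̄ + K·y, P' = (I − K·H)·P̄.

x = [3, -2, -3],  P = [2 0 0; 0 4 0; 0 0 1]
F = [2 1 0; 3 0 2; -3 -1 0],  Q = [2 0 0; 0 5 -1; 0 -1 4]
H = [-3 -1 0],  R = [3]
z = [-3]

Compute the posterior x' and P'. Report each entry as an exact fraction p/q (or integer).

x̄ = F·x = [4, 3, -7]
P̄ = F·P·Fᵀ + Q = [14 12 -16; 12 27 -19; -16 -19 26]
y = z − H·x̄ = [12]
S = H·P̄·Hᵀ + R = [228]
K = P̄·Hᵀ·S⁻¹ = [-9/38; -21/76; 67/228]
x' = x̄ + K·y = [22/19, -6/19, -66/19]
P' = (I − K·H)·P̄ = [23/19 -111/38 -5/38; -111/38 729/76 -37/76; -5/38 -37/76 1439/228]

x' = [22/19, -6/19, -66/19]
P' = [23/19 -111/38 -5/38; -111/38 729/76 -37/76; -5/38 -37/76 1439/228]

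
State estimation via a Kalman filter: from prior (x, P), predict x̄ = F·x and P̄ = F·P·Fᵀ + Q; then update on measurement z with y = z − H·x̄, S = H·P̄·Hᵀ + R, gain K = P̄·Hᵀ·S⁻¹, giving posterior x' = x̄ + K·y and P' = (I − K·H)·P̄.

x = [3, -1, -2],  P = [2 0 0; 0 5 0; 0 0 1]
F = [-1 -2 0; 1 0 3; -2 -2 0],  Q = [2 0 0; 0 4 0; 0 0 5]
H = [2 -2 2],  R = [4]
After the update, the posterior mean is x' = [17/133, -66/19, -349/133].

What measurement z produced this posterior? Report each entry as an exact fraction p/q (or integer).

x̄ = F·x = [-1, -3, -4]
P̄ = F·P·Fᵀ + Q = [24 -2 24; -2 15 -4; 24 -4 33]
S = H·P̄·Hᵀ + R = [532]
K = P̄·Hᵀ·S⁻¹ = [25/133; -3/38; 61/266]
x' − x̄ = [150/133, -9/19, 183/133] = K·y
y = (KᵀK)⁻¹·Kᵀ·(x' − x̄) = [6]
z = y + H·x̄ = [6] + [-4] = [2]

z = [2]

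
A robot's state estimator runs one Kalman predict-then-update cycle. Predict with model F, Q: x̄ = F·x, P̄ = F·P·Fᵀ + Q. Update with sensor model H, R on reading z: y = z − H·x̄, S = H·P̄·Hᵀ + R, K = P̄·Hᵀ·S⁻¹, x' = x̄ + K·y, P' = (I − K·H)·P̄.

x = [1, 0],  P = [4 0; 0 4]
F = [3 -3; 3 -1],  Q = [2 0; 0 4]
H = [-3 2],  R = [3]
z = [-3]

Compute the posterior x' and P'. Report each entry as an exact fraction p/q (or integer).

x̄ = F·x = [3, 3]
P̄ = F·P·Fᵀ + Q = [74 48; 48 44]
y = z − H·x̄ = [0]
S = H·P̄·Hᵀ + R = [269]
K = P̄·Hᵀ·S⁻¹ = [-126/269; -56/269]
x' = x̄ + K·y = [3, 3]
P' = (I − K·H)·P̄ = [4030/269 5856/269; 5856/269 8700/269]

x' = [3, 3]
P' = [4030/269 5856/269; 5856/269 8700/269]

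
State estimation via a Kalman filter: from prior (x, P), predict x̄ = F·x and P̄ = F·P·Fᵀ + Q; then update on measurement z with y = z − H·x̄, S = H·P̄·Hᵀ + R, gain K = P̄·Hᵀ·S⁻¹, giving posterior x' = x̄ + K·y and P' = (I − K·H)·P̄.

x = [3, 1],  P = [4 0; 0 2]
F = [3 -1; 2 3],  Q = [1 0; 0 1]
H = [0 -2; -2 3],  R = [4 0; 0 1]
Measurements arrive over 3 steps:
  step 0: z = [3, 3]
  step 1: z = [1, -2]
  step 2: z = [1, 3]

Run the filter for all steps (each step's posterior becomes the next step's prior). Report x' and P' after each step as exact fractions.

step 0: x' = [-164/55, -3031/2970], P' = [129/55 232/165; 232/165 4199/4455]
step 1: x' = [-3236984/2112967, -6493171/4225934], P' = [3523381/2112967 2168907/2112967; 2168907/2112967 1542518/2112967]
step 2: x' = [-222331422/248381563, 165168988/745144689], P' = [401452854/248381563 246966245/248381563; 246966245/248381563 528918473/745144689]

step 0: x̄ = F·x = [8, 9]
step 0: P̄ = F·P·Fᵀ + Q = [39 18; 18 35]
step 0: y = z − H·x̄ = [21, -8]
step 0: S = H·P̄·Hᵀ + R = [144 -138; -138 256]
step 0: K = P̄·Hᵀ·S⁻¹ = [-116/165 -26/55; -4199/8910 23/1485]
step 0: x' = x̄ + K·y = [-164/55, -3031/2970]
step 0: P' = (I − K·H)·P̄ = [129/55 232/165; 232/165 4199/4455]
step 1: x̄ = F·x = [-23537/2970, -1787/198]
step 1: P̄ = F·P·Fᵀ + Q = [65111/4455 6263/297; 6263/297 3538/99]
step 1: y = z − H·x̄ = [-1688/99, 2491/270]
step 1: S = H·P̄·Hᵀ + R = [14548/99 -3512/27; -3512/27 51859/405]
step 1: K = P̄·Hᵀ·S⁻¹ = [-2168907/4225934 -540041/2112967; -771259/2112967 289740/2112967]
step 1: x' = x̄ + K·y = [-3236984/2112967, -6493171/4225934]
step 1: P' = (I − K·H)·P̄ = [3523381/2112967 2168907/2112967; 2168907/2112967 1542518/2112967]
step 2: x̄ = F·x = [-12928733/4225934, -32427449/4225934]
step 2: P̄ = F·P·Fᵀ + Q = [22352472/2112967 31695081/2112967; 31695081/2112967 56116037/2112967]
step 2: y = z − H·x̄ = [-30314482/2112967, 84102683/4225934]
step 2: S = H·P̄·Hᵀ + R = [232916016/2112967 -209915898/2112967; -209915898/2112967 216226216/2112967]
step 2: K = P̄·Hᵀ·S⁻¹ = [-246966245/496763126 -62006973/248381563; -528918473/1490289378 34985983/248381563]
step 2: x' = x̄ + K·y = [-222331422/248381563, 165168988/745144689]
step 2: P' = (I − K·H)·P̄ = [401452854/248381563 246966245/248381563; 246966245/248381563 528918473/745144689]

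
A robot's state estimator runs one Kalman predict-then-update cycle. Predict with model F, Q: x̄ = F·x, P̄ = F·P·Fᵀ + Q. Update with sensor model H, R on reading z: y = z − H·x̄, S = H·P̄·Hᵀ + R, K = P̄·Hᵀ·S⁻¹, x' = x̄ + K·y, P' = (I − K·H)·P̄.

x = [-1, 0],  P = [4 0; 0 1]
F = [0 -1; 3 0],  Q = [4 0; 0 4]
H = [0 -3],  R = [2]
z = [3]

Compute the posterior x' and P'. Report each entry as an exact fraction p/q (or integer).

x̄ = F·x = [0, -3]
P̄ = F·P·Fᵀ + Q = [5 0; 0 40]
y = z − H·x̄ = [-6]
S = H·P̄·Hᵀ + R = [362]
K = P̄·Hᵀ·S⁻¹ = [0; -60/181]
x' = x̄ + K·y = [0, -183/181]
P' = (I − K·H)·P̄ = [5 0; 0 40/181]

x' = [0, -183/181]
P' = [5 0; 0 40/181]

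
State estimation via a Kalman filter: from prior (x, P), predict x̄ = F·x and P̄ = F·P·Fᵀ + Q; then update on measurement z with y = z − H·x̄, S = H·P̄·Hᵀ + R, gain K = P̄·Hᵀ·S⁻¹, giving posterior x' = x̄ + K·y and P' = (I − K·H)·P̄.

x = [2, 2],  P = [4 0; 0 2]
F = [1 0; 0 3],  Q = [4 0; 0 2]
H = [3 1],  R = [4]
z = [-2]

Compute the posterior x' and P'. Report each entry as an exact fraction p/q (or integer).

x' = [-3/2, 37/12]
P' = [2 -5; -5 95/6]

x̄ = F·x = [2, 6]
P̄ = F·P·Fᵀ + Q = [8 0; 0 20]
y = z − H·x̄ = [-14]
S = H·P̄·Hᵀ + R = [96]
K = P̄·Hᵀ·S⁻¹ = [1/4; 5/24]
x' = x̄ + K·y = [-3/2, 37/12]
P' = (I − K·H)·P̄ = [2 -5; -5 95/6]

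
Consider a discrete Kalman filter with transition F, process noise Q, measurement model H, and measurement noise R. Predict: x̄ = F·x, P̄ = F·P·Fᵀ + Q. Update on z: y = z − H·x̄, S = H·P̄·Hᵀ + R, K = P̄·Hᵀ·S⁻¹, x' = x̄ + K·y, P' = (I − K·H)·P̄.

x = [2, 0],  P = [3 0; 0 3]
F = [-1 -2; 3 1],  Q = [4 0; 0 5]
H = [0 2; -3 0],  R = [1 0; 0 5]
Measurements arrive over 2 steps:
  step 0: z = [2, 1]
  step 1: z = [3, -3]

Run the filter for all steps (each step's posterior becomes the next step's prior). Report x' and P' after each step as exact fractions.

step 0: x' = [-1749/5572, 17371/16716], P' = [2965/5572 -25/5572; -25/5572 4135/16716]
step 1: x' = [24408496/34856351, 50149430/34856351], P' = [17459095/34856351 -172150/34856351; -172150/34856351 8486195/34856351]

step 0: x̄ = F·x = [-2, 6]
step 0: P̄ = F·P·Fᵀ + Q = [19 -15; -15 35]
step 0: y = z − H·x̄ = [-10, -5]
step 0: S = H·P̄·Hᵀ + R = [141 90; 90 176]
step 0: K = P̄·Hᵀ·S⁻¹ = [-25/2786 -1779/5572; 4135/8358 15/5572]
step 0: x' = x̄ + K·y = [-1749/5572, 17371/16716]
step 0: P' = (I − K·H)·P̄ = [2965/5572 -25/5572; -25/5572 4135/16716]
step 1: x̄ = F·x = [-29495/16716, 815/8358]
step 1: P̄ = F·P·Fᵀ + Q = [91999/16716 -17215/8358; -17215/8358 41830/4179]
step 1: y = z − H·x̄ = [11722/4179, -46211/5572]
step 1: S = H·P̄·Hᵀ + R = [171499/4179 17215/1393; 17215/1393 303857/5572]
step 1: K = P̄·Hᵀ·S⁻¹ = [-344300/34856351 -10475457/34856351; 16972390/34856351 103290/34856351]
step 1: x' = x̄ + K·y = [24408496/34856351, 50149430/34856351]
step 1: P' = (I − K·H)·P̄ = [17459095/34856351 -172150/34856351; -172150/34856351 8486195/34856351]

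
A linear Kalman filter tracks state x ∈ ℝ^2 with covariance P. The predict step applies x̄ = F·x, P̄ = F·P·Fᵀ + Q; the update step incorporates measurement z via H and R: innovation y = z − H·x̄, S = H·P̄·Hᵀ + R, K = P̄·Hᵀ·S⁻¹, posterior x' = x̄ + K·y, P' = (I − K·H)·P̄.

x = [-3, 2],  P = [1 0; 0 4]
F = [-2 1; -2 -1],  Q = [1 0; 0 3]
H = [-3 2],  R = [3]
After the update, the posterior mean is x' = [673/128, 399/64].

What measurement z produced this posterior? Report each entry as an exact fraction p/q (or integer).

x̄ = F·x = [8, 4]
P̄ = F·P·Fᵀ + Q = [9 0; 0 11]
S = H·P̄·Hᵀ + R = [128]
K = P̄·Hᵀ·S⁻¹ = [-27/128; 11/64]
x' − x̄ = [-351/128, 143/64] = K·y
y = (KᵀK)⁻¹·Kᵀ·(x' − x̄) = [13]
z = y + H·x̄ = [13] + [-16] = [-3]

z = [-3]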